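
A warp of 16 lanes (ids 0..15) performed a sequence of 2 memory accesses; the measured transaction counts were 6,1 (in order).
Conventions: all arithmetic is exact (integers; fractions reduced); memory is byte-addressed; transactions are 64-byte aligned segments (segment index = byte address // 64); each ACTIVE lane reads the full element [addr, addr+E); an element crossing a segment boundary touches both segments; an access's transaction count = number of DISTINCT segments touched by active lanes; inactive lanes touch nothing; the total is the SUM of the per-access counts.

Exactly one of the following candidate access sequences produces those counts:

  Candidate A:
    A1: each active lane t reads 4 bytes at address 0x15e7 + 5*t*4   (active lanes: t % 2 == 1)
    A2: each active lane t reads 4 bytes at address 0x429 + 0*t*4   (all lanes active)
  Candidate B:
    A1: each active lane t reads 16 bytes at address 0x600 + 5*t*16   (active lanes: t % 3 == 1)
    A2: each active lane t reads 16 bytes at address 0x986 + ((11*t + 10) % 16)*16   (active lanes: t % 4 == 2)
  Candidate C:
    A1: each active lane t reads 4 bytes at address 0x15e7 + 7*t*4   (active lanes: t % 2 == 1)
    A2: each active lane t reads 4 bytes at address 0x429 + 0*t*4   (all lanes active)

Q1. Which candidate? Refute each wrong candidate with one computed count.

B: A1 gives 5 transactions, not 6
C: A1 gives 7 transactions, not 6
A: all counts match (6,1)

Answer: A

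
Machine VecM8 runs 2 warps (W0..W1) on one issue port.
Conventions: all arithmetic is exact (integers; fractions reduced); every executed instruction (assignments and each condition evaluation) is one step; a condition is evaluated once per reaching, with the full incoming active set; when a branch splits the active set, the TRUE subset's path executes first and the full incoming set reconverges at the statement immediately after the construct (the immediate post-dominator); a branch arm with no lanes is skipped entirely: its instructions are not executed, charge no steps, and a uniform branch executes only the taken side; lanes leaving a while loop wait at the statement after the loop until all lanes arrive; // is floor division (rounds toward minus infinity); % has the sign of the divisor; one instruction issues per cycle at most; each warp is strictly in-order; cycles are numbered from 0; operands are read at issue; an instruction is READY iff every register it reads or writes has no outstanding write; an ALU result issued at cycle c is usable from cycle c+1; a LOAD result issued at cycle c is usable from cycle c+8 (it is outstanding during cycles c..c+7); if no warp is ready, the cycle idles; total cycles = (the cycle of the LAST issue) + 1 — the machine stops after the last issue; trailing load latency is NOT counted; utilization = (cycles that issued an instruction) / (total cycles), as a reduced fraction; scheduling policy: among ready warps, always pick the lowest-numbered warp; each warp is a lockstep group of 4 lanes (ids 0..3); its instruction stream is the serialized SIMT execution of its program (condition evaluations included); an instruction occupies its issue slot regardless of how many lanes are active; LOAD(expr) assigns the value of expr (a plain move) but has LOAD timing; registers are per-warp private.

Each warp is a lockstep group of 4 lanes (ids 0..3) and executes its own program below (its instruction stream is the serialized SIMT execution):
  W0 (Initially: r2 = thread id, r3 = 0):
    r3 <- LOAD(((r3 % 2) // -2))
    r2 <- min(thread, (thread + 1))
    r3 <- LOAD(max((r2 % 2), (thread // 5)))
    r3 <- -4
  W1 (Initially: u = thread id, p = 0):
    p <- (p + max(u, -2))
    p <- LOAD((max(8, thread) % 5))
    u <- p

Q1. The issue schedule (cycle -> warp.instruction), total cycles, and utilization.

cycle 0: W0.I0
cycle 1: W0.I1
cycle 2: W1.I0
cycle 3: W1.I1
cycle 4: idle
cycle 5: idle
cycle 6: idle
cycle 7: idle
cycle 8: W0.I2
cycle 9: idle
cycle 10: idle
cycle 11: W1.I2
cycle 12: idle
cycle 13: idle
cycle 14: idle
cycle 15: idle
cycle 16: W0.I3

Answer: 17 cycles, utilization 7/17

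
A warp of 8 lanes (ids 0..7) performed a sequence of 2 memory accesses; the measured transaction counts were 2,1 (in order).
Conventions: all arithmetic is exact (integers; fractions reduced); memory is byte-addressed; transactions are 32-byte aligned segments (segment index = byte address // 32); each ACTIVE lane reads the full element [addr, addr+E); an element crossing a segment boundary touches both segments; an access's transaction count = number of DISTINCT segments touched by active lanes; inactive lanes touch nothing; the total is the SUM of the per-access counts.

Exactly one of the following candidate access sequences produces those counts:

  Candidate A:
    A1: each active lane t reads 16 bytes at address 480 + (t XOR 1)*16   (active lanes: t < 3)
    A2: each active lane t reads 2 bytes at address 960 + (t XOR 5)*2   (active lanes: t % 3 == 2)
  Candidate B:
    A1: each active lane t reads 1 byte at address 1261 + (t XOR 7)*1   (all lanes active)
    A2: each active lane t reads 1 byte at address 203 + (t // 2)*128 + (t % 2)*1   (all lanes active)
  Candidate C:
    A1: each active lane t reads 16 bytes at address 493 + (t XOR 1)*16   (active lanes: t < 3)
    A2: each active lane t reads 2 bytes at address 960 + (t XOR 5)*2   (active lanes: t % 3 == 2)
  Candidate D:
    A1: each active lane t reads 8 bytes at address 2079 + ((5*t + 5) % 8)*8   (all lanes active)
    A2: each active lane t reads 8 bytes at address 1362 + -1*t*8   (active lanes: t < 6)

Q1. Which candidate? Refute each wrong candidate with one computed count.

B: A1 gives 1 transaction, not 2
C: A1 gives 3 transactions, not 2
D: A1 gives 3 transactions, not 2
A: all counts match (2,1)

Answer: A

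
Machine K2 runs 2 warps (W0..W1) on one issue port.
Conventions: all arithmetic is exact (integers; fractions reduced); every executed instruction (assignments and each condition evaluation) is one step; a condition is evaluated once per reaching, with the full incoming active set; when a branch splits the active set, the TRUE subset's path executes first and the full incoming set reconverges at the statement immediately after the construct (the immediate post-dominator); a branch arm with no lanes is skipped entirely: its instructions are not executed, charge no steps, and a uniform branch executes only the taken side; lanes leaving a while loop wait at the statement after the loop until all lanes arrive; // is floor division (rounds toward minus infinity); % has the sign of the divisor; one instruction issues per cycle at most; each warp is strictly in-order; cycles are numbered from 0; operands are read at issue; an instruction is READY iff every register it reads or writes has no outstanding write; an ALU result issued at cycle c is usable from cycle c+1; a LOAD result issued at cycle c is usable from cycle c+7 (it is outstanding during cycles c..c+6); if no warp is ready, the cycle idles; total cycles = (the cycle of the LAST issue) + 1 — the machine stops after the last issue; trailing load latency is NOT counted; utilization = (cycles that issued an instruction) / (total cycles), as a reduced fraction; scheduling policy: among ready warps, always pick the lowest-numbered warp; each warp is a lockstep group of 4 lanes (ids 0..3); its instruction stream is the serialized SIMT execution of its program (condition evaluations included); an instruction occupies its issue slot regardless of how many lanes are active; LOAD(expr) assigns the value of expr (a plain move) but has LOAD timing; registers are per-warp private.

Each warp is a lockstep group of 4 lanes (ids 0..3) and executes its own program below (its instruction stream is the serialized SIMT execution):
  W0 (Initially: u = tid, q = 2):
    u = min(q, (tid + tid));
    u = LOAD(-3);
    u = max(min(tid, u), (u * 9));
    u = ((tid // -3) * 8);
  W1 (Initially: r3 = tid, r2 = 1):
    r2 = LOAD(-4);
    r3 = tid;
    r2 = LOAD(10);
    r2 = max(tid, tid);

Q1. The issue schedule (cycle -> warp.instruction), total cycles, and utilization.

cycle 0: W0.I0
cycle 1: W0.I1
cycle 2: W1.I0
cycle 3: W1.I1
cycle 4: idle
cycle 5: idle
cycle 6: idle
cycle 7: idle
cycle 8: W0.I2
cycle 9: W0.I3
cycle 10: W1.I2
cycle 11: idle
cycle 12: idle
cycle 13: idle
cycle 14: idle
cycle 15: idle
cycle 16: idle
cycle 17: W1.I3

Answer: 18 cycles, utilization 4/9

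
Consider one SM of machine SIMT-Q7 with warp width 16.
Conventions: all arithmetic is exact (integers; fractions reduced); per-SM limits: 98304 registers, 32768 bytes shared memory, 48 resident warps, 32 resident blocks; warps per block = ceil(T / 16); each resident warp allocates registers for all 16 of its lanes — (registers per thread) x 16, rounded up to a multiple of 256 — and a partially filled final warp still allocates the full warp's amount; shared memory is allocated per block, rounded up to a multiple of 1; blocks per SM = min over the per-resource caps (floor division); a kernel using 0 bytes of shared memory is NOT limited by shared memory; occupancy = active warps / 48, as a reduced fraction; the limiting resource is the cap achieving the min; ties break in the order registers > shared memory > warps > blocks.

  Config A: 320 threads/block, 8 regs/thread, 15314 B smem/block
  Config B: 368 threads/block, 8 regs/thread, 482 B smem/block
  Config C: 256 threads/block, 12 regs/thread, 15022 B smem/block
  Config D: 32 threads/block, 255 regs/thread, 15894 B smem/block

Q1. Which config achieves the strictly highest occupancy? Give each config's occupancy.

occupancies: A 5/6, B 23/24, C 2/3, D 1/12

Answer: B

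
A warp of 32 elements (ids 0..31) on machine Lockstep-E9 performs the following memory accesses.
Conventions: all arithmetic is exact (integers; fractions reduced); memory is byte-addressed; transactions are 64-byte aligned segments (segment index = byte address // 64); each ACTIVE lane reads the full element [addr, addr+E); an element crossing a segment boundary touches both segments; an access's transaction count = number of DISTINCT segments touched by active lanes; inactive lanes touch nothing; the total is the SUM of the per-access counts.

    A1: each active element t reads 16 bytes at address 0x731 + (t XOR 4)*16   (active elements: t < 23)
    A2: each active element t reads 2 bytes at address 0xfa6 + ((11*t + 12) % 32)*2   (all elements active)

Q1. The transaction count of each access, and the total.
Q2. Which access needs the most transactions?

A1: 7 transactions
A2: 2 transactions

Answer: 7,2; total 9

Answer: A1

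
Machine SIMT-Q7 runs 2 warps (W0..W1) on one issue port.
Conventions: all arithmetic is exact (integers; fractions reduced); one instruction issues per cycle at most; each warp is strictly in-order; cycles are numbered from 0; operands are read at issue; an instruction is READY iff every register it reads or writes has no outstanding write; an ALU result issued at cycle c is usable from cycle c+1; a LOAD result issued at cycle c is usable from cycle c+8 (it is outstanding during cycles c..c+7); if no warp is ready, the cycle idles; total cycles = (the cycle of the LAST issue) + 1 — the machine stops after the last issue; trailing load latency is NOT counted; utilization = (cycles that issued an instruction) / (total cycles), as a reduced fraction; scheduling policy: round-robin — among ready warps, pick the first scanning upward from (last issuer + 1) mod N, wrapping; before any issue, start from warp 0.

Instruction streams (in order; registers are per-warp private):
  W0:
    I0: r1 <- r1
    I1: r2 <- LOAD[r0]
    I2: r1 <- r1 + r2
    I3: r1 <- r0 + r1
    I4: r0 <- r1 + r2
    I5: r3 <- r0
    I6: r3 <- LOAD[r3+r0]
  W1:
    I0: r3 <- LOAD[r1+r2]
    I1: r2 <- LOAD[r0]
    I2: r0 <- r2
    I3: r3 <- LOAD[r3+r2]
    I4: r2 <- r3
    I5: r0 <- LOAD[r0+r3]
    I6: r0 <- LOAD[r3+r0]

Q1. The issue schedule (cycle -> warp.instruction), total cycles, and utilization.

cycle 0: W0.I0
cycle 1: W1.I0
cycle 2: W0.I1
cycle 3: W1.I1
cycle 4: idle
cycle 5: idle
cycle 6: idle
cycle 7: idle
cycle 8: idle
cycle 9: idle
cycle 10: W0.I2
cycle 11: W1.I2
cycle 12: W0.I3
cycle 13: W1.I3
cycle 14: W0.I4
cycle 15: W0.I5
cycle 16: W0.I6
cycle 17: idle
cycle 18: idle
cycle 19: idle
cycle 20: idle
cycle 21: W1.I4
cycle 22: W1.I5
cycle 23: idle
cycle 24: idle
cycle 25: idle
cycle 26: idle
cycle 27: idle
cycle 28: idle
cycle 29: idle
cycle 30: W1.I6

Answer: 31 cycles, utilization 14/31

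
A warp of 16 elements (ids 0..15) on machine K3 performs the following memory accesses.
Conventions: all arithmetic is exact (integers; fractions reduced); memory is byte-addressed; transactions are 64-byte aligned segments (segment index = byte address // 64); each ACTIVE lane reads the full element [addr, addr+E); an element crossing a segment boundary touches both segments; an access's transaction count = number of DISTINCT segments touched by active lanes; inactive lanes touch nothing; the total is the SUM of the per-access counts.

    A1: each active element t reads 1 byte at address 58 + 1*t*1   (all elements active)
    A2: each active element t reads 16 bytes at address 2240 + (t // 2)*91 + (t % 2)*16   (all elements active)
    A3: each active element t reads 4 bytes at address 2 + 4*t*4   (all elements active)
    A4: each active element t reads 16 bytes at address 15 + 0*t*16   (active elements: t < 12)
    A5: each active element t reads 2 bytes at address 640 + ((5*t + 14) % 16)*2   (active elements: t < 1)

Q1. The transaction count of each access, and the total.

A1: 2 transactions
A2: 11 transactions
A3: 4 transactions
A4: 1 transaction
A5: 1 transaction

Answer: 2,11,4,1,1; total 19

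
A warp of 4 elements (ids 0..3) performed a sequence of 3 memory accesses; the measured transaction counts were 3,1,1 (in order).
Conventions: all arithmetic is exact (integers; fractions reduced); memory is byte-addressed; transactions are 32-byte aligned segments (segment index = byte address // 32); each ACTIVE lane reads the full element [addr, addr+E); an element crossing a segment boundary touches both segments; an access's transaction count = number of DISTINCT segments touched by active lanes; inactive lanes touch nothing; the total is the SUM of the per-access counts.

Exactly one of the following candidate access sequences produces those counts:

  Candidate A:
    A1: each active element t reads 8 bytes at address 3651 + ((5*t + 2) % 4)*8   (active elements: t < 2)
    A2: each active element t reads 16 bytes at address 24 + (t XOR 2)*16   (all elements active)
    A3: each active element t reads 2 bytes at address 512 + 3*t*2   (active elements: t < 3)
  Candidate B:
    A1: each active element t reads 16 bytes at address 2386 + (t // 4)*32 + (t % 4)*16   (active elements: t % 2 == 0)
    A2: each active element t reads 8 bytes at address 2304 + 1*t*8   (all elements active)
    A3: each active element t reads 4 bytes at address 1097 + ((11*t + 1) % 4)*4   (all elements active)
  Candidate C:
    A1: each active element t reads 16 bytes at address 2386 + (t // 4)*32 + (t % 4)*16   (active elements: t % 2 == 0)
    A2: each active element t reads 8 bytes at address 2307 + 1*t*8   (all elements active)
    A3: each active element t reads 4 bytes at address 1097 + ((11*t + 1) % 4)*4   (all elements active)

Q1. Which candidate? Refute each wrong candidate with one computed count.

A: A1 gives 2 transactions, not 3
C: A2 gives 2 transactions, not 1
B: all counts match (3,1,1)

Answer: B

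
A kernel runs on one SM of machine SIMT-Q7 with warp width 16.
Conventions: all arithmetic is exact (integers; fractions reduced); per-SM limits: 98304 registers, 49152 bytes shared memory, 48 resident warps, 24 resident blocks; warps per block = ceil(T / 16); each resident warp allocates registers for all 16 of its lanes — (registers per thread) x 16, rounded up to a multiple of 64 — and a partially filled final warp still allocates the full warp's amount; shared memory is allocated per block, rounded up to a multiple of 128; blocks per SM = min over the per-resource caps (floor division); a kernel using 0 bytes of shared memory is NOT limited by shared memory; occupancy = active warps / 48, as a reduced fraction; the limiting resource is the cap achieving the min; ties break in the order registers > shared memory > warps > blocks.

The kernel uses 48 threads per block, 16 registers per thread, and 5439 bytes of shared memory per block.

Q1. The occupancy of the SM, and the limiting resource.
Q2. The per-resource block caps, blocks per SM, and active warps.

Answer: occupancy 1/2, limited by shared memory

registers: 128 blocks
shared memory: 8 blocks
warps: 16 blocks
blocks: 24 blocks

Answer: 8 blocks, 24 active warps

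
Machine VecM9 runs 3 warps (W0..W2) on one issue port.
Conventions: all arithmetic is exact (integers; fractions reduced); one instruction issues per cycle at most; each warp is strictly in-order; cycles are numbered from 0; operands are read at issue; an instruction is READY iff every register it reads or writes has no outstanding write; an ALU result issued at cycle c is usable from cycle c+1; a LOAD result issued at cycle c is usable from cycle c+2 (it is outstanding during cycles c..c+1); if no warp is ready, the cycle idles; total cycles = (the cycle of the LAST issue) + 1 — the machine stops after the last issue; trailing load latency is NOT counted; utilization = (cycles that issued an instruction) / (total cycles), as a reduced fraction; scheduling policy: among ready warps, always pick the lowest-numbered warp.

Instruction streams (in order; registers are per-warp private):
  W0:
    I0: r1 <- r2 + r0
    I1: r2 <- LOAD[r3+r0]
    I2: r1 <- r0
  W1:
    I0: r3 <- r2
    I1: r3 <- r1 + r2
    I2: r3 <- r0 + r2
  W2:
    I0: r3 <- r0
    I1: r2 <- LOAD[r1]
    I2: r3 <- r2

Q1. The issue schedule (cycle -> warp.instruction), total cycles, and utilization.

cycle 0: W0.I0
cycle 1: W0.I1
cycle 2: W0.I2
cycle 3: W1.I0
cycle 4: W1.I1
cycle 5: W1.I2
cycle 6: W2.I0
cycle 7: W2.I1
cycle 8: idle
cycle 9: W2.I2

Answer: 10 cycles, utilization 9/10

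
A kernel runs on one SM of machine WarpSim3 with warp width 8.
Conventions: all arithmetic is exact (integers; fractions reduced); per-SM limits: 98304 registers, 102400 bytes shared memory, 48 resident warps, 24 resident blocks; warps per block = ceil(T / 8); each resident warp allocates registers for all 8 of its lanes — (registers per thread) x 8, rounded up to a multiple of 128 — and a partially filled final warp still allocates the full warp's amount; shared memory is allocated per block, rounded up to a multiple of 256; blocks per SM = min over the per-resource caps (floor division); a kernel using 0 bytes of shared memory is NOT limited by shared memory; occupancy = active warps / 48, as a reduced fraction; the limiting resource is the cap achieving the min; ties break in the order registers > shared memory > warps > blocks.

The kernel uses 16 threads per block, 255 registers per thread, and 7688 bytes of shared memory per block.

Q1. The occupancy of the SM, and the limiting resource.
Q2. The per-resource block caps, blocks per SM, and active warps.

Answer: occupancy 1/2, limited by shared memory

registers: 24 blocks
shared memory: 12 blocks
warps: 24 blocks
blocks: 24 blocks

Answer: 12 blocks, 24 active warps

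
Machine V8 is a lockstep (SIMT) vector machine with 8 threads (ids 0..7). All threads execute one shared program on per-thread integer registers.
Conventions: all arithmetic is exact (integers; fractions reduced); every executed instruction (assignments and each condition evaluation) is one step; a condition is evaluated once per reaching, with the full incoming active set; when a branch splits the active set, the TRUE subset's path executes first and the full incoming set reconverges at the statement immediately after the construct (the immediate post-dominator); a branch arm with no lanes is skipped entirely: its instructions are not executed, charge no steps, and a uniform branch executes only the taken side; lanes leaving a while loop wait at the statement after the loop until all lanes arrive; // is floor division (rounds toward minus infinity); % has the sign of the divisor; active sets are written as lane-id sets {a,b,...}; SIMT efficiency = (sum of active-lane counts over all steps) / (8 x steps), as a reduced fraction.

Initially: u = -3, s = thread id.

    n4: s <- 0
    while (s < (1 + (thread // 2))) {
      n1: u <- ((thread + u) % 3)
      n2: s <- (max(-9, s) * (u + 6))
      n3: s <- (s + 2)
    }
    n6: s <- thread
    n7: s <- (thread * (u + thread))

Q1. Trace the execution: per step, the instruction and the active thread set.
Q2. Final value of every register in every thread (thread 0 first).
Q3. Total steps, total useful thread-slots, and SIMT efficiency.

step 0: s <- 0                       {0,1,2,3,4,5,6,7}
step 1: eval (s < (1 + (thread // 2))) {0,1,2,3,4,5,6,7}
step 2: u <- ((thread + u) % 3)      {0,1,2,3,4,5,6,7}
step 3: s <- (max(-9, s) * (u + 6))  {0,1,2,3,4,5,6,7}
step 4: s <- (s + 2)                 {0,1,2,3,4,5,6,7}
step 5: eval (s < (1 + (thread // 2))) {0,1,2,3,4,5,6,7}
step 6: u <- ((thread + u) % 3)      {4,5,6,7}
step 7: s <- (max(-9, s) * (u + 6))  {4,5,6,7}
step 8: s <- (s + 2)                 {4,5,6,7}
step 9: eval (s < (1 + (thread // 2))) {4,5,6,7}
step 10: s <- thread                  {0,1,2,3,4,5,6,7}
step 11: s <- (thread * (u + thread)) {0,1,2,3,4,5,6,7}

Answer: 12 steps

u: 0,1,2,0,2,1,0,2
s: 0,2,8,9,24,30,36,63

steps = 12; useful = 80; efficiency = 80/96 = 5/6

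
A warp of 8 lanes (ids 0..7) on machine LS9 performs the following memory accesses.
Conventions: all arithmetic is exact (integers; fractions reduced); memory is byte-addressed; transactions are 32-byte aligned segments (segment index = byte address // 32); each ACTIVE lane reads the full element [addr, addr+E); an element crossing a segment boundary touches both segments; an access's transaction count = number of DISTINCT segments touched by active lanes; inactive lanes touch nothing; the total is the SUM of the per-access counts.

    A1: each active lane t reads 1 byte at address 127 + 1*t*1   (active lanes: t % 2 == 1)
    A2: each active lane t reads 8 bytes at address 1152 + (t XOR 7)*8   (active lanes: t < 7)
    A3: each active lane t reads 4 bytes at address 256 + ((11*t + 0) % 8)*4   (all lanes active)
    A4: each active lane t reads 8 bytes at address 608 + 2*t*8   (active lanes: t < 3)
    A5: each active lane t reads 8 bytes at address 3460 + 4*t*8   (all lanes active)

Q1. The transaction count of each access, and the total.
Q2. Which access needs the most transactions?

A1: 1 transaction
A2: 2 transactions
A3: 1 transaction
A4: 2 transactions
A5: 8 transactions

Answer: 1,2,1,2,8; total 14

Answer: A5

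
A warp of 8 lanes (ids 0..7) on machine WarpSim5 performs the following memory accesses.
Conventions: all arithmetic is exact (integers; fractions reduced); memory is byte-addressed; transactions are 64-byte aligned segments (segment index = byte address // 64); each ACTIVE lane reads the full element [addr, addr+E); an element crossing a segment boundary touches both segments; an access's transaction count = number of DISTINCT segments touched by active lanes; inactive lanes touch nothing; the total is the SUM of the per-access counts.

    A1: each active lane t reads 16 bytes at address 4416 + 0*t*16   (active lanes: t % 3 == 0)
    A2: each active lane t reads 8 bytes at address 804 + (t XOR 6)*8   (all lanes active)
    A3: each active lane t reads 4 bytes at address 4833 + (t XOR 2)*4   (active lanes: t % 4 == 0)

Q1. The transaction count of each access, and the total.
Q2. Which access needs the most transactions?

A1: 1 transaction
A2: 2 transactions
A3: 1 transaction

Answer: 1,2,1; total 4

Answer: A2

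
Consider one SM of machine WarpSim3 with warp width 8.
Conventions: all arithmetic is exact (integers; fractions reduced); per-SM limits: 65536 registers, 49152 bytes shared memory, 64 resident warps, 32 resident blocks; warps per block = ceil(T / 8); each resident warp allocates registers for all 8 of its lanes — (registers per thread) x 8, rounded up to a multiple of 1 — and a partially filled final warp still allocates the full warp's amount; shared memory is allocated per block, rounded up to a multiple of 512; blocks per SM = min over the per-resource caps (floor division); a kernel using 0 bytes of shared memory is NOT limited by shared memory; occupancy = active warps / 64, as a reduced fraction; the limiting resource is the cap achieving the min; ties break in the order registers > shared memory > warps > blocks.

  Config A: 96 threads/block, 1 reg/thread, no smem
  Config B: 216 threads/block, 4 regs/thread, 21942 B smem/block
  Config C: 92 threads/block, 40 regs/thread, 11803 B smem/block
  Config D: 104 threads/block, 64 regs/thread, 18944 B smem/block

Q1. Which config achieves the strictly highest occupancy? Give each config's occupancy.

occupancies: A 15/16, B 27/32, C 3/4, D 13/32

Answer: A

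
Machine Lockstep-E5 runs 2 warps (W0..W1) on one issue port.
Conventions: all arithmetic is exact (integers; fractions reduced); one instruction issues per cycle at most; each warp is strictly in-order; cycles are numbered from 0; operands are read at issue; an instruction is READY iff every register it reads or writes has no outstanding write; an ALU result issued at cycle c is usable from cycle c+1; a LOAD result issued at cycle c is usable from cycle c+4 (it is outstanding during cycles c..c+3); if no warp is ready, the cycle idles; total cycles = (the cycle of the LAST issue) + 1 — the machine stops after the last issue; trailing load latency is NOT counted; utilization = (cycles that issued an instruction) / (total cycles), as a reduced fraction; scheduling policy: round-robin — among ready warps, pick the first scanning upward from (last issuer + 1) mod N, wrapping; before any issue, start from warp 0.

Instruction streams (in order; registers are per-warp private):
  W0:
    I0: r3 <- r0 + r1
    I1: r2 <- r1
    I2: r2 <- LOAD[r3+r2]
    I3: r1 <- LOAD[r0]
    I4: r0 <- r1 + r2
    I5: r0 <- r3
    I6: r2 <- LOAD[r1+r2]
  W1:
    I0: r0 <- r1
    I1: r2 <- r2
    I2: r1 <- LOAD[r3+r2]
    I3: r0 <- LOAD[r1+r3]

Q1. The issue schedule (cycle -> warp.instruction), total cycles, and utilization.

cycle 0: W0.I0
cycle 1: W1.I0
cycle 2: W0.I1
cycle 3: W1.I1
cycle 4: W0.I2
cycle 5: W1.I2
cycle 6: W0.I3
cycle 7: idle
cycle 8: idle
cycle 9: W1.I3
cycle 10: W0.I4
cycle 11: W0.I5
cycle 12: W0.I6

Answer: 13 cycles, utilization 11/13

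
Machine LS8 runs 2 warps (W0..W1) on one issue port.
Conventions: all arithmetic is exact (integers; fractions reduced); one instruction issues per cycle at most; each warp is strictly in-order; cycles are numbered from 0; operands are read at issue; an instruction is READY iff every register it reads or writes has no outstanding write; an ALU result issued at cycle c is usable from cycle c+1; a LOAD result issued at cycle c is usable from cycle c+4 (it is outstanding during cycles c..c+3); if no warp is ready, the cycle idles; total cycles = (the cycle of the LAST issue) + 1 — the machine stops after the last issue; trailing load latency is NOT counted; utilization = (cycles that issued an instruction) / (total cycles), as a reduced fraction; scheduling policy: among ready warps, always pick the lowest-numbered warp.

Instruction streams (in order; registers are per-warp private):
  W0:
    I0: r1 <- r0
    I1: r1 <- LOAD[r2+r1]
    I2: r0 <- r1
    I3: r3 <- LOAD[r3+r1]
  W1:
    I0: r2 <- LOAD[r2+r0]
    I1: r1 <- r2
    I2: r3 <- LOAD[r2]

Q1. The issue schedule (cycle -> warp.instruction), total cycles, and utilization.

cycle 0: W0.I0
cycle 1: W0.I1
cycle 2: W1.I0
cycle 3: idle
cycle 4: idle
cycle 5: W0.I2
cycle 6: W0.I3
cycle 7: W1.I1
cycle 8: W1.I2

Answer: 9 cycles, utilization 7/9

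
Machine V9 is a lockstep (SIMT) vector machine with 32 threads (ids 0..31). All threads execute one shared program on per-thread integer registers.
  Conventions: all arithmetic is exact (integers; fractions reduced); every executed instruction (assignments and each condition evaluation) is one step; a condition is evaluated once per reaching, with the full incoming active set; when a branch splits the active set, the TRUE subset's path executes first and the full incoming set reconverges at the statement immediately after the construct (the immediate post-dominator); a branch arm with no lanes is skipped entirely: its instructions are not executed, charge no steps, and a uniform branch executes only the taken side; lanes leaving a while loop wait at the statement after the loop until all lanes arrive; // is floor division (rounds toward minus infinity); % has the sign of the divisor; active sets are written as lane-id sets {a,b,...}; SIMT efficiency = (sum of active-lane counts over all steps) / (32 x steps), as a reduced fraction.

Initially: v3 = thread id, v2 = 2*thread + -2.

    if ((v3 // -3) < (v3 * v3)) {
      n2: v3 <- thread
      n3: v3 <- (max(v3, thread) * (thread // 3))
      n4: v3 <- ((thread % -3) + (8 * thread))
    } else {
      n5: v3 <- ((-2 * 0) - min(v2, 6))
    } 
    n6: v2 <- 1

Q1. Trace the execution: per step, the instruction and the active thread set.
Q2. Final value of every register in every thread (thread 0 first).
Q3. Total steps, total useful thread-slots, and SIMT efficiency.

step 0: eval ((v3 // -3) < (v3 * v3)) {0,1,2,3,4,5,6,7,8,9,10,11,12,13,14,15,16,17,18,19,20,21,22,23,24,25,26,27,28,29,30,31}
step 1: v3 <- thread                 {1,2,3,4,5,6,7,8,9,10,11,12,13,14,15,16,17,18,19,20,21,22,23,24,25,26,27,28,29,30,31}
step 2: v3 <- (max(v3, thread) * (thread // 3)) {1,2,3,4,5,6,7,8,9,10,11,12,13,14,15,16,17,18,19,20,21,22,23,24,25,26,27,28,29,30,31}
step 3: v3 <- ((thread % -3) + (8 * thread)) {1,2,3,4,5,6,7,8,9,10,11,12,13,14,15,16,17,18,19,20,21,22,23,24,25,26,27,28,29,30,31}
step 4: v3 <- ((-2 * 0) - min(v2, 6)) {0}
step 5: v2 <- 1                      {0,1,2,3,4,5,6,7,8,9,10,11,12,13,14,15,16,17,18,19,20,21,22,23,24,25,26,27,28,29,30,31}

Answer: 6 steps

v3: 2,6,15,24,30,39,48,54,63,72,78,87,96,102,111,120,126,135,144,150,159,168,174,183,192,198,207,216,222,231,240,246
v2: 1,1,1,1,1,1,1,1,1,1,1,1,1,1,1,1,1,1,1,1,1,1,1,1,1,1,1,1,1,1,1,1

steps = 6; useful = 158; efficiency = 158/192 = 79/96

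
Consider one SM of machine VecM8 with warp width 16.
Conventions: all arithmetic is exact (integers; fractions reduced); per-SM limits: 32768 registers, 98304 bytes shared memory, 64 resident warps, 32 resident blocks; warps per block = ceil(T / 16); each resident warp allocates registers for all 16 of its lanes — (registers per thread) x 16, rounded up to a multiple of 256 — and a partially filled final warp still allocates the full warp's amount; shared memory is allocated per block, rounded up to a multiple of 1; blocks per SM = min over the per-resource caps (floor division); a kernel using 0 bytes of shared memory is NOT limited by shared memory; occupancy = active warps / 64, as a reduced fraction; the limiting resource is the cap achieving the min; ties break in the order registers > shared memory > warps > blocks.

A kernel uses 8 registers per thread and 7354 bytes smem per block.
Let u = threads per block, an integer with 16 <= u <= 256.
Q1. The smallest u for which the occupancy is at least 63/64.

Answer: u = 97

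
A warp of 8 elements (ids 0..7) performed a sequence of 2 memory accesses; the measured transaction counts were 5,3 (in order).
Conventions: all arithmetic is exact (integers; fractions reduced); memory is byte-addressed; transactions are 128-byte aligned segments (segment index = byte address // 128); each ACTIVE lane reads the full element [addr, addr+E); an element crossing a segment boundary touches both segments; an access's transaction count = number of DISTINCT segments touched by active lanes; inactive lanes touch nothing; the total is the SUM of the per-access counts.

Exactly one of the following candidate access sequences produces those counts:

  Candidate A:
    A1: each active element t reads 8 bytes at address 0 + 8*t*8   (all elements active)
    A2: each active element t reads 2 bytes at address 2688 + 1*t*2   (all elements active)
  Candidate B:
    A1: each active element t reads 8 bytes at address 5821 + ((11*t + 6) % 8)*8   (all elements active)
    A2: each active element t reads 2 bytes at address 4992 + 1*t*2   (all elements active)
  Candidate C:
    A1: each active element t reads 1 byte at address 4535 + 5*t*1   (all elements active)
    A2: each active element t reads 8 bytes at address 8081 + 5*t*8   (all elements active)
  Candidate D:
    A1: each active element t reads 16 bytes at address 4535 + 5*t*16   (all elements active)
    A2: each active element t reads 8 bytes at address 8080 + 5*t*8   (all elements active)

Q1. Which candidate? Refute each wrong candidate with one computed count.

A: A1 gives 4 transactions, not 5
B: A1 gives 1 transaction, not 5
C: A1 gives 1 transaction, not 5
D: all counts match (5,3)

Answer: D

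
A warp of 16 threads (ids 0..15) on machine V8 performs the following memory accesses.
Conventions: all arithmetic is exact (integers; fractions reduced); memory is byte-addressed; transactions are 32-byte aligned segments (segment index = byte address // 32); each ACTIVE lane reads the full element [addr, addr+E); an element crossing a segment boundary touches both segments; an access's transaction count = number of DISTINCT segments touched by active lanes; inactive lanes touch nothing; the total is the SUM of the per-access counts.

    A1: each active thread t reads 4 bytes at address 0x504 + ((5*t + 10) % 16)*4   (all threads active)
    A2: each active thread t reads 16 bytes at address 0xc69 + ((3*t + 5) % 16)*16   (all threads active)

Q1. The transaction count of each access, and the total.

A1: 3 transactions
A2: 9 transactions

Answer: 3,9; total 12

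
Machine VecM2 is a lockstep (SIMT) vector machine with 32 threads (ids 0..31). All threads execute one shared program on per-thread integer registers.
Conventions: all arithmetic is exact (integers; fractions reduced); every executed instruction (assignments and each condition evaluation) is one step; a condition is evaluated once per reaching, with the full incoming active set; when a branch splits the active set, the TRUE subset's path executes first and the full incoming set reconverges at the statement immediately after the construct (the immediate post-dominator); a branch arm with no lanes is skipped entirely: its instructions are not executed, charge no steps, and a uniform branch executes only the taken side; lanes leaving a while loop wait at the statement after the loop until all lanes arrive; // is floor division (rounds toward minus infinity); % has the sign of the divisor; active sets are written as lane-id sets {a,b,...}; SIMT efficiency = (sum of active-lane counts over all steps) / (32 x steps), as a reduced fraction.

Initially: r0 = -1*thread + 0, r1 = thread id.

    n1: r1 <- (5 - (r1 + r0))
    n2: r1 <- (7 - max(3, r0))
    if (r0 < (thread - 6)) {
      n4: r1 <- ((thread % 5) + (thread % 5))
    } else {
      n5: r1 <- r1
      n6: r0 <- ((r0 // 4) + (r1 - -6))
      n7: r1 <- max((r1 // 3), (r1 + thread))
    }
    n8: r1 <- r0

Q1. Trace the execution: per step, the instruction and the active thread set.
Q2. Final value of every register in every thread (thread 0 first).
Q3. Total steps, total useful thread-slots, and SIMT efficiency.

step 0: r1 <- (5 - (r1 + r0))        {0,1,2,3,4,5,6,7,8,9,10,11,12,13,14,15,16,17,18,19,20,21,22,23,24,25,26,27,28,29,30,31}
step 1: r1 <- (7 - max(3, r0))       {0,1,2,3,4,5,6,7,8,9,10,11,12,13,14,15,16,17,18,19,20,21,22,23,24,25,26,27,28,29,30,31}
step 2: eval (r0 < (thread - 6))     {0,1,2,3,4,5,6,7,8,9,10,11,12,13,14,15,16,17,18,19,20,21,22,23,24,25,26,27,28,29,30,31}
step 3: r1 <- ((thread % 5) + (thread % 5)) {4,5,6,7,8,9,10,11,12,13,14,15,16,17,18,19,20,21,22,23,24,25,26,27,28,29,30,31}
step 4: r1 <- r1                     {0,1,2,3}
step 5: r0 <- ((r0 // 4) + (r1 - -6)) {0,1,2,3}
step 6: r1 <- max((r1 // 3), (r1 + thread)) {0,1,2,3}
step 7: r1 <- r0                     {0,1,2,3,4,5,6,7,8,9,10,11,12,13,14,15,16,17,18,19,20,21,22,23,24,25,26,27,28,29,30,31}

Answer: 8 steps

r0: 10,9,9,9,-4,-5,-6,-7,-8,-9,-10,-11,-12,-13,-14,-15,-16,-17,-18,-19,-20,-21,-22,-23,-24,-25,-26,-27,-28,-29,-30,-31
r1: 10,9,9,9,-4,-5,-6,-7,-8,-9,-10,-11,-12,-13,-14,-15,-16,-17,-18,-19,-20,-21,-22,-23,-24,-25,-26,-27,-28,-29,-30,-31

steps = 8; useful = 168; efficiency = 168/256 = 21/32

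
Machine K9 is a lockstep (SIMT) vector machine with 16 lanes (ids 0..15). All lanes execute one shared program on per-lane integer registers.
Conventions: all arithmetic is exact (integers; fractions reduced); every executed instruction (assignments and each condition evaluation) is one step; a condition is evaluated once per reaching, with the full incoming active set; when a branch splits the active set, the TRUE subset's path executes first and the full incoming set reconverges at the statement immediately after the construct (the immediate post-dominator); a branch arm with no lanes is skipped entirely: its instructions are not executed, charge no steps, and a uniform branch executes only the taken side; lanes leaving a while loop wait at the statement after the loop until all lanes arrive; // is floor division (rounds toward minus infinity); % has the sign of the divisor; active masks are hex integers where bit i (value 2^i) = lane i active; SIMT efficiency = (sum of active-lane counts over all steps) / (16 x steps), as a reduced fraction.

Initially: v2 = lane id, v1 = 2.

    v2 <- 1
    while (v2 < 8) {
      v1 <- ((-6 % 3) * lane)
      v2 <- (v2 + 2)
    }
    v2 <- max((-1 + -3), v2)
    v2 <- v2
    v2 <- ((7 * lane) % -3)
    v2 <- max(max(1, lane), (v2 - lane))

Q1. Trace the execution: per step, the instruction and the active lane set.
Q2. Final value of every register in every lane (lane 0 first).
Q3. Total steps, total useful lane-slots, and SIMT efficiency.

step 0: v2 <- 1                      0xffff
step 1: eval (v2 < 8)                0xffff
step 2: v1 <- ((-6 % 3) * lane)      0xffff
step 3: v2 <- (v2 + 2)               0xffff
step 4: eval (v2 < 8)                0xffff
step 5: v1 <- ((-6 % 3) * lane)      0xffff
step 6: v2 <- (v2 + 2)               0xffff
step 7: eval (v2 < 8)                0xffff
step 8: v1 <- ((-6 % 3) * lane)      0xffff
step 9: v2 <- (v2 + 2)               0xffff
step 10: eval (v2 < 8)                0xffff
step 11: v1 <- ((-6 % 3) * lane)      0xffff
step 12: v2 <- (v2 + 2)               0xffff
step 13: eval (v2 < 8)                0xffff
step 14: v2 <- max((-1 + -3), v2)     0xffff
step 15: v2 <- v2                     0xffff
step 16: v2 <- ((7 * lane) % -3)      0xffff
step 17: v2 <- max(max(1, lane), (v2 - lane)) 0xffff

Answer: 18 steps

v2: 1,1,2,3,4,5,6,7,8,9,10,11,12,13,14,15
v1: 0,0,0,0,0,0,0,0,0,0,0,0,0,0,0,0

steps = 18; useful = 288; efficiency = 288/288 = 1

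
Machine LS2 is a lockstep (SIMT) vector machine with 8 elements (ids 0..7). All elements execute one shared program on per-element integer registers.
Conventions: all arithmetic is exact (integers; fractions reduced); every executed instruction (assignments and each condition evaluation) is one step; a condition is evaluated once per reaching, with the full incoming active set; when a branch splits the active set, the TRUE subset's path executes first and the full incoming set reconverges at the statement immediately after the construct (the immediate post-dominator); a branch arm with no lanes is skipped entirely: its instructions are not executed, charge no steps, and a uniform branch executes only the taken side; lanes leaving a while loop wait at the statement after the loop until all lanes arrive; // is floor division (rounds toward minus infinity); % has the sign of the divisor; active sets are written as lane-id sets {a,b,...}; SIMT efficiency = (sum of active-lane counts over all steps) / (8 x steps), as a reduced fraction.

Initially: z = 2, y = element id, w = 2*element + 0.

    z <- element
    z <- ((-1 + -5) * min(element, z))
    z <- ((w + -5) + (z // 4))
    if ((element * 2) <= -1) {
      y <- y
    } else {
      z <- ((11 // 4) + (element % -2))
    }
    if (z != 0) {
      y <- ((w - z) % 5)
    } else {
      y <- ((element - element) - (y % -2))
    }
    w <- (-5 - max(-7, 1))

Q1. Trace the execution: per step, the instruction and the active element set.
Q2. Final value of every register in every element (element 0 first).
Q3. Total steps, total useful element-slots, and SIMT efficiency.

step 0: z <- element                 {0,1,2,3,4,5,6,7}
step 1: z <- ((-1 + -5) * min(element, z)) {0,1,2,3,4,5,6,7}
step 2: z <- ((w + -5) + (z // 4))   {0,1,2,3,4,5,6,7}
step 3: eval ((element * 2) <= -1)   {0,1,2,3,4,5,6,7}
step 4: z <- ((11 // 4) + (element % -2)) {0,1,2,3,4,5,6,7}
step 5: eval (z != 0)                {0,1,2,3,4,5,6,7}
step 6: y <- ((w - z) % 5)           {0,1,2,3,4,5,6,7}
step 7: w <- (-5 - max(-7, 1))       {0,1,2,3,4,5,6,7}

Answer: 8 steps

z: 2,1,2,1,2,1,2,1
y: 3,1,2,0,1,4,0,3
w: -6,-6,-6,-6,-6,-6,-6,-6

steps = 8; useful = 64; efficiency = 64/64 = 1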